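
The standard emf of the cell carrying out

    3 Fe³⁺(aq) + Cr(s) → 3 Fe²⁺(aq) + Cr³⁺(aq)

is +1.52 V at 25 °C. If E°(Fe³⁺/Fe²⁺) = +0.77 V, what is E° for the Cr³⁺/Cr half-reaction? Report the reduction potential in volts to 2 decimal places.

In the reaction as written the Fe³⁺/Fe²⁺ couple is reduced (cathode) and Cr³⁺/Cr is oxidized (anode), so E°cell = E°(Fe³⁺/Fe²⁺) − E°(Cr³⁺/Cr).
E°(Cr³⁺/Cr) = E°(cathode) − E°cell = +0.77 − (+1.52) = −0.75 V.

−0.75 V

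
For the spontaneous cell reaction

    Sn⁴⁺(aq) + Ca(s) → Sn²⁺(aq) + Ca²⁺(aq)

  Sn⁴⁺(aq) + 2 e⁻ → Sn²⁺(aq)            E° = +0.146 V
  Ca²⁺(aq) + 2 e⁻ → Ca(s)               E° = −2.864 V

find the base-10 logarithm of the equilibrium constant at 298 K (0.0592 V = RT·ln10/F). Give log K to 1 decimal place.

log K = 101.7

The Sn⁴⁺/Sn²⁺ couple is reduced (cathode); E°cell = +0.146 − (−2.864) = +3.010 V with n = 2.
At equilibrium E = 0, so log K = nE°cell / 0.0592 = (2)(+3.010) / 0.0592 = 101.7.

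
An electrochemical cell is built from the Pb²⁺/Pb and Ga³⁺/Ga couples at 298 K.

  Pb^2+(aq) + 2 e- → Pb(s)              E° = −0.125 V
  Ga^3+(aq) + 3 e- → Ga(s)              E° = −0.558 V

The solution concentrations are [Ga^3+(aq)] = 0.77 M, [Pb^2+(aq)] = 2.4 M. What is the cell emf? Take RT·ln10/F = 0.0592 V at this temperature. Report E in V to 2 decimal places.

+0.45 V

Since E°(Pb²⁺/Pb) > E°(Ga³⁺/Ga), Pb²⁺/Pb serves as the cathode.
E°cell = −0.125 − (−0.558) = +0.433 V, with n = 6 electrons transferred.
The balanced reaction is 3 Pb^2+(aq) + 2 Ga(s) → 3 Pb(s) + 2 Ga^3+(aq), so Q = [Ga^3+(aq)]^2 / [Pb^2+(aq)]^3 = 0.0429 and log Q = −1.368.
By the Nernst equation, E = +0.433 − (0.0592/6)·(−1.368) = +0.45 V.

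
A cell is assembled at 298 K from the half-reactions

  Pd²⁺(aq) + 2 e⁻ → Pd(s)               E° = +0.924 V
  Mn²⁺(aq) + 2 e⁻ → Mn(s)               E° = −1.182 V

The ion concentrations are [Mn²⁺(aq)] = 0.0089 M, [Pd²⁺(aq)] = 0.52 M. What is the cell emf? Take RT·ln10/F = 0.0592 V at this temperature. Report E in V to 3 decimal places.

+2.158 V

Pd²⁺/Pd is reduced (cathode, E° = +0.924 V) and Mn²⁺/Mn is oxidized (anode).
E°cell = E°cat − E°an = +0.924 − (−1.182) = +2.106 V; n = 2.
The balanced reaction is Pd²⁺(aq) + Mn(s) → Pd(s) + Mn²⁺(aq), so Q = [Mn²⁺(aq)] / [Pd²⁺(aq)] = 0.0171 and log Q = −1.767.
By the Nernst equation, E = +2.106 − (0.0592/2)·(−1.767) = +2.158 V.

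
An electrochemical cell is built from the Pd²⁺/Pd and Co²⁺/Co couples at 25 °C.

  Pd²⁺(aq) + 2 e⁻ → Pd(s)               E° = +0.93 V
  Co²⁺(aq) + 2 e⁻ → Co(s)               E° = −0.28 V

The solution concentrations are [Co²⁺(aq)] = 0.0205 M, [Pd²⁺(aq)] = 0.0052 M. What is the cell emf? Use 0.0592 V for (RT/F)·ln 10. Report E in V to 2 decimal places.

+1.19 V

The Pd²⁺/Pd couple has the more positive E°, so it is the cathode; Co²⁺/Co is the anode.
The standard potential is +0.93 − (−0.28) = +1.21 V and the balanced reaction transfers n = 2 electrons.
The balanced reaction is Pd²⁺(aq) + Co(s) → Pd(s) + Co²⁺(aq), so Q = [Co²⁺(aq)] / [Pd²⁺(aq)] = 3.94 and log Q = 0.596.
By the Nernst equation, E = +1.21 − (0.0592/2)·(0.596) = +1.19 V.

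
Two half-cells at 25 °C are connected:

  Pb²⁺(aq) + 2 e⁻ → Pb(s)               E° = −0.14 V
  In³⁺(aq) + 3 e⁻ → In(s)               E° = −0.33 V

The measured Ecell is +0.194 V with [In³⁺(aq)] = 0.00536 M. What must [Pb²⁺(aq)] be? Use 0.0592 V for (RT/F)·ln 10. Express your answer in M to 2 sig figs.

Pb²⁺/Pb is the cathode (higher E°); E°cell = −0.14 − (−0.33) = +0.19 V with n = 6.
Rearranging E = E° − (0.0592/n)·log Q gives log Q = 6(+0.19 − (+0.194))/0.0592 = −0.405.
The balanced reaction is 3 Pb²⁺(aq) + 2 In(s) → 3 Pb(s) + 2 In³⁺(aq), so Q = [In³⁺(aq)]^2 / [Pb²⁺(aq)]^3.
Solving for the unknown gives log [Pb²⁺(aq)] = −1.379, so [Pb²⁺(aq)] ≈ 0.042 M.

0.042 M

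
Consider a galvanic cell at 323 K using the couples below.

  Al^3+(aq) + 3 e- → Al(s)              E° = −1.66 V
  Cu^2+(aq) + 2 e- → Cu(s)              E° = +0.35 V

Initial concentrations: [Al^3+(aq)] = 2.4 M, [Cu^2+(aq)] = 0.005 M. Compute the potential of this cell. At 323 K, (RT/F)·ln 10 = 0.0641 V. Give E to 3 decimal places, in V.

Since E°(Cu²⁺/Cu) > E°(Al³⁺/Al), Cu²⁺/Cu serves as the cathode.
E°cell = E°cat − E°an = +0.35 − (−1.66) = +2.01 V; n = 6.
For the overall reaction 3 Cu^2+(aq) + 2 Al(s) → 3 Cu(s) + 2 Al^3+(aq), Q = [Al^3+(aq)]^2 / [Cu^2+(aq)]^3 = 4.61×10^7, giving log Q = 7.664.
E = E° − (0.0641/n)·log Q = +2.01 − (0.0641/6)(7.664) = +1.928 V.

+1.928 V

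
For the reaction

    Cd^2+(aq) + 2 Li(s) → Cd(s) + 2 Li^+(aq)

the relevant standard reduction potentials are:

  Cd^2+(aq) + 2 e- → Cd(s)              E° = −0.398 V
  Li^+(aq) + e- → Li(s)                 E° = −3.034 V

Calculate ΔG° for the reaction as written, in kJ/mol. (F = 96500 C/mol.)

In the reaction as written Cd^2+(aq) is reduced, so the Cd²⁺/Cd couple is the cathode and Li⁺/Li is the anode.
E°cell = −0.398 − (−3.034) = +2.636 V; balancing electrons gives n = 2.
ΔG° = −nFE°cell = −(2)(96500)(+2.636) J/mol = −509 kJ/mol.

−509 kJ/mol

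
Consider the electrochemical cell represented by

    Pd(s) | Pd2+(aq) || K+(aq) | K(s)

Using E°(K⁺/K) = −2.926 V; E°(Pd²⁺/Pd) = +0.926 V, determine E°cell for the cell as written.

By convention the left-hand electrode in cell notation is the anode (oxidation) and the right-hand electrode is the cathode (reduction).
E°cell = E°(right) − E°(left) = −2.926 − (+0.926) = −3.852 V.
The negative sign shows that, as written, the cell would require an external voltage to drive the reaction.

−3.852 V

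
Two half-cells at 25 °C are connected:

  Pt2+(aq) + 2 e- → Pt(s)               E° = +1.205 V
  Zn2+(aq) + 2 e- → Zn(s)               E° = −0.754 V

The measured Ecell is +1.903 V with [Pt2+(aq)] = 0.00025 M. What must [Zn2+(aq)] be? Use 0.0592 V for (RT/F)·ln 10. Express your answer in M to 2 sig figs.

With Pt²⁺/Pt at the cathode and Zn²⁺/Zn at the anode, E°cell = +1.205 − (−0.754) = +1.959 V (n = 2).
Since E = E° − (0.0592/n)·log Q, log Q = n(E° − E)/0.0592 = 1.892.
The balanced reaction is Pt2+(aq) + Zn(s) → Pt(s) + Zn2+(aq), so Q = [Zn2+(aq)] / [Pt2+(aq)].
Isolating [Zn2+(aq)] in Q = 10^{1.892} yields log [Zn2+(aq)] = −1.710, i.e. 0.019 M.

0.019 M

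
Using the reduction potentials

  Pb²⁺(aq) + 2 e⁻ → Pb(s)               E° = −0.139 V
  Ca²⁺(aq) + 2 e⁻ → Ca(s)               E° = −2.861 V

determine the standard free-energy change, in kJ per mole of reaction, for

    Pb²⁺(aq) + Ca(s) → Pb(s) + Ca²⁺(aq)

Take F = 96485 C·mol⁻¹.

In the reaction as written Pb²⁺(aq) is reduced, so the Pb²⁺/Pb couple is the cathode and Ca²⁺/Ca is the anode.
E°cell = −0.139 − (−2.861) = +2.722 V; balancing electrons gives n = 2.
ΔG° = −nFE°cell = −(2)(96485)(+2.722) J/mol = −525 kJ/mol.

−525 kJ/mol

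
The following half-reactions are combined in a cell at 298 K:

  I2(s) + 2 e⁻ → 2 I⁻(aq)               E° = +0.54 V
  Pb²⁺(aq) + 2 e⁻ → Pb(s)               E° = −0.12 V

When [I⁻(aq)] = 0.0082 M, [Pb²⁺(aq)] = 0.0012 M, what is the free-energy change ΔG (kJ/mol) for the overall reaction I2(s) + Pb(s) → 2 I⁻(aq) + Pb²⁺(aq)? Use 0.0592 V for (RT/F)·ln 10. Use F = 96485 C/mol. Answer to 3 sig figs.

−168 kJ/mol

The standard cell potential is +0.54 − (−0.12) = +0.66 V, with n = 2 electrons in the balanced equation.
The reaction quotient is [I⁻(aq)]^2·[Pb²⁺(aq)] = 8.07×10^−8; by Nernst, E = +0.66 − (0.0592/2)(−7.093) = +0.8700 V.
ΔG = −nFE = −(2)(96485)(+0.8700) J/mol = −168 kJ/mol.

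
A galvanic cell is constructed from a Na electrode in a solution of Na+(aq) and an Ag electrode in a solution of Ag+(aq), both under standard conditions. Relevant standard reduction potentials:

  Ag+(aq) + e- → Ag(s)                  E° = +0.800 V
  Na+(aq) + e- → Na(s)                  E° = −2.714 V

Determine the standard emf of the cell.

+3.514 V

Of the two couples in this cell, the one with the more positive reduction potential is reduced at the cathode: here that is Ag⁺/Ag (+0.800 V); Na⁺/Na (−2.714 V) is the anode.
E°cell = E°(cathode) − E°(anode) = +0.800 − (−2.714) = +3.514 V.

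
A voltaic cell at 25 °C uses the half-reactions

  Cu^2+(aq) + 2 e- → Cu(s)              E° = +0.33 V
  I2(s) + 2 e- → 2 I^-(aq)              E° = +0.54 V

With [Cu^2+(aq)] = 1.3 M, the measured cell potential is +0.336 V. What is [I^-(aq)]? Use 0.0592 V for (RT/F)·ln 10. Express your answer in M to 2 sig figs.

0.0065 M

With I₂/I⁻ at the cathode and Cu²⁺/Cu at the anode, E°cell = +0.54 − (+0.33) = +0.21 V (n = 2).
Rearranging E = E° − (0.0592/n)·log Q gives log Q = 2(+0.21 − (+0.336))/0.0592 = −4.257.
Balancing electrons gives I2(s) + Cu(s) → 2 I^-(aq) + Cu^2+(aq); thus Q = [I^-(aq)]^2·[Cu^2+(aq)].
Isolating [I^-(aq)] in Q = 10^{−4.257} yields log [I^-(aq)] = −2.185, i.e. 0.0065 M.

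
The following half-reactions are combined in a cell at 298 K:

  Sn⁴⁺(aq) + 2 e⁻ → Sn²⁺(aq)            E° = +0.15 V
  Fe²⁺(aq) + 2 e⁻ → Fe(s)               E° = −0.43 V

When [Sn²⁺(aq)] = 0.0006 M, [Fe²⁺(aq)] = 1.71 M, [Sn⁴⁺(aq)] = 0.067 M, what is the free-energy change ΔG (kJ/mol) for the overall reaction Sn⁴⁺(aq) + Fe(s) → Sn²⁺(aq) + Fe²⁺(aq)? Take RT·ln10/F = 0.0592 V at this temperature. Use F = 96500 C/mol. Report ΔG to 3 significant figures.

With Sn⁴⁺/Sn²⁺ reduced at the cathode, E°cell = +0.15 − (−0.43) = +0.58 V and n = 2.
The reaction quotient is ([Sn²⁺(aq)]·[Fe²⁺(aq)]) / [Sn⁴⁺(aq)] = 0.0153; by Nernst, E = +0.58 − (0.0592/2)(−1.815) = +0.6337 V.
Finally ΔG = −nFE = −(2)(96500 C/mol)(+0.6337 V) = −122 kJ/mol.

−122 kJ/mol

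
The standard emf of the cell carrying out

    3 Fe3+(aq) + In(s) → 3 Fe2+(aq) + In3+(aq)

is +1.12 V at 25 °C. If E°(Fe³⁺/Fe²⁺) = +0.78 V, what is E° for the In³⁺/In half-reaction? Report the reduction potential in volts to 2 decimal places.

In the reaction as written the Fe³⁺/Fe²⁺ couple is reduced (cathode) and In³⁺/In is oxidized (anode), so E°cell = E°(Fe³⁺/Fe²⁺) − E°(In³⁺/In).
E°(In³⁺/In) = E°(cathode) − E°cell = +0.78 − (+1.12) = −0.34 V.

−0.34 V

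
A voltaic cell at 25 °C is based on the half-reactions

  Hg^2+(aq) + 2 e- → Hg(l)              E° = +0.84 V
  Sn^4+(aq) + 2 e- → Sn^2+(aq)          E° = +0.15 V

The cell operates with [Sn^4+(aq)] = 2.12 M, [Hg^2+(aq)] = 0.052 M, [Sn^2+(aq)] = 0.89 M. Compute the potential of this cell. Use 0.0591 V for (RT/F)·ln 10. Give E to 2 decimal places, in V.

The Hg²⁺/Hg couple has the more positive E°, so it is the cathode; Sn⁴⁺/Sn²⁺ is the anode.
E°cell = E°cat − E°an = +0.84 − (+0.15) = +0.69 V; n = 2.
For the overall reaction Hg^2+(aq) + Sn^2+(aq) → Hg(l) + Sn^4+(aq), Q = [Sn^4+(aq)] / ([Hg^2+(aq)]·[Sn^2+(aq)]) = 45.8, giving log Q = 1.661.
E = E° − (0.0591/n)·log Q = +0.69 − (0.0591/2)(1.661) = +0.64 V.

+0.64 V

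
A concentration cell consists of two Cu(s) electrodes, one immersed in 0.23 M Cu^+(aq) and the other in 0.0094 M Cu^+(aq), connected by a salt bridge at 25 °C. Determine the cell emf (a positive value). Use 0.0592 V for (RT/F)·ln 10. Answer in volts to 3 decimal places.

0.082 V

For a concentration cell E°cell = 0, since both electrodes use the same couple.
The compartment with the higher Cu^+(aq) concentration (0.23 M) acts as the cathode; ions are reduced there and produced at the dilute (0.0094 M) anode.
With n = 1, Ecell = −(0.0592/1)·log([dilute]/[conc]) = −(0.0592/1)·log(0.0094/0.23) = +0.082 V.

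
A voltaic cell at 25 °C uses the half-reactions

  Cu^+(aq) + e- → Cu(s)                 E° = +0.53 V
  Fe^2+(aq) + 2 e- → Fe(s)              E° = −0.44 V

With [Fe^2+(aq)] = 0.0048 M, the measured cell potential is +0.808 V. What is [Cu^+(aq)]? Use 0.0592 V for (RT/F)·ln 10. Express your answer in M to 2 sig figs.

0.00013 M

Cu⁺/Cu is the cathode (higher E°); E°cell = +0.53 − (−0.44) = +0.97 V with n = 2.
Since E = E° − (0.0592/n)·log Q, log Q = n(E° − E)/0.0592 = 5.473.
The balanced reaction is 2 Cu^+(aq) + Fe(s) → 2 Cu(s) + Fe^2+(aq), so Q = [Fe^2+(aq)] / [Cu^+(aq)]^2.
Solving for the unknown gives log [Cu^+(aq)] = −3.896, so [Cu^+(aq)] ≈ 0.00013 M.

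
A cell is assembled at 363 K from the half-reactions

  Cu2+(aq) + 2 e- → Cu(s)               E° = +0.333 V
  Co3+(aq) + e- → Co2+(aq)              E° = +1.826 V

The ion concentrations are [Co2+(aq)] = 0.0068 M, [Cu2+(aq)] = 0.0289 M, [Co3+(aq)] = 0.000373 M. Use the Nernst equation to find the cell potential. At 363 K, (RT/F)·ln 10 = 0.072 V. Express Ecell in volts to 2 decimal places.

The Co³⁺/Co²⁺ couple has the more positive E°, so it is the cathode; Cu²⁺/Cu is the anode.
The standard potential is +1.826 − (+0.333) = +1.493 V and the balanced reaction transfers n = 2 electrons.
Balancing gives 2 Co3+(aq) + Cu(s) → 2 Co2+(aq) + Cu2+(aq); hence Q = ([Co2+(aq)]^2·[Cu2+(aq)]) / [Co3+(aq)]^2 = 9.61 (log Q = 0.982).
E = E° − (0.072/n)·log Q = +1.493 − (0.072/2)(0.982) = +1.46 V.

+1.46 V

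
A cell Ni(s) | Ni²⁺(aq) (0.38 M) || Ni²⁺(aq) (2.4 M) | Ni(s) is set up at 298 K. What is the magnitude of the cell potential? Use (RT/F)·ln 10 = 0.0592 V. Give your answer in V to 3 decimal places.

For a concentration cell E°cell = 0, since both electrodes use the same couple.
The compartment with the higher Ni²⁺(aq) concentration (2.4 M) acts as the cathode; ions are reduced there and produced at the dilute (0.38 M) anode.
With n = 2, Ecell = −(0.0592/2)·log([dilute]/[conc]) = −(0.0592/2)·log(0.38/2.4) = +0.024 V.

0.024 V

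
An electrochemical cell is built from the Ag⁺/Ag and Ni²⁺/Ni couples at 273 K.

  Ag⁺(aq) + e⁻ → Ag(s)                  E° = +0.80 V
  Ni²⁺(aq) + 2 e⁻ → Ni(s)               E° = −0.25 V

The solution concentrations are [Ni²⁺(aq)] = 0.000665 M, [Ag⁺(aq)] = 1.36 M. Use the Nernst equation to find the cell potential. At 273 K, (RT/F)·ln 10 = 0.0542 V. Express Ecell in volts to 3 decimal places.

Ag⁺/Ag is reduced (cathode, E° = +0.80 V) and Ni²⁺/Ni is oxidized (anode).
E°cell = +0.80 − (−0.25) = +1.05 V, with n = 2 electrons transferred.
Balancing gives 2 Ag⁺(aq) + Ni(s) → 2 Ag(s) + Ni²⁺(aq); hence Q = [Ni²⁺(aq)] / [Ag⁺(aq)]^2 = 0.00036 (log Q = −3.444).
By the Nernst equation, E = +1.05 − (0.0542/2)·(−3.444) = +1.143 V.

+1.143 V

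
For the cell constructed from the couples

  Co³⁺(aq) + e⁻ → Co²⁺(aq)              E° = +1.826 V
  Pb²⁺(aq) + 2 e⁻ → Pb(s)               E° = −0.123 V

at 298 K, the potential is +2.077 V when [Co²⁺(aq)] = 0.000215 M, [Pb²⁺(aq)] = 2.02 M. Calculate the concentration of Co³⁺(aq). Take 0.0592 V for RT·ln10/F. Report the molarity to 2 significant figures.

With Co³⁺/Co²⁺ at the cathode and Pb²⁺/Pb at the anode, E°cell = +1.826 − (−0.123) = +1.949 V (n = 2).
Since E = E° − (0.0592/n)·log Q, log Q = n(E° − E)/0.0592 = −4.324.
For 2 Co³⁺(aq) + Pb(s) → 2 Co²⁺(aq) + Pb²⁺(aq), the reaction quotient is Q = ([Co²⁺(aq)]^2·[Pb²⁺(aq)]) / [Co³⁺(aq)]^2.
Isolating [Co³⁺(aq)] in Q = 10^{−4.324} yields log [Co³⁺(aq)] = −1.353, i.e. 0.044 M.

0.044 M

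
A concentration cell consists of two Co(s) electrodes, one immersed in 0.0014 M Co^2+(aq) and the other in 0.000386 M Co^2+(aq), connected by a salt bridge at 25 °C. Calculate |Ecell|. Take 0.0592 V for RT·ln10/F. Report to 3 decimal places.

0.017 V

For a concentration cell E°cell = 0, since both electrodes use the same couple.
The compartment with the higher Co^2+(aq) concentration (0.0014 M) acts as the cathode; ions are reduced there and produced at the dilute (0.000386 M) anode.
With n = 2, Ecell = −(0.0592/2)·log([dilute]/[conc]) = −(0.0592/2)·log(0.000386/0.0014) = +0.017 V.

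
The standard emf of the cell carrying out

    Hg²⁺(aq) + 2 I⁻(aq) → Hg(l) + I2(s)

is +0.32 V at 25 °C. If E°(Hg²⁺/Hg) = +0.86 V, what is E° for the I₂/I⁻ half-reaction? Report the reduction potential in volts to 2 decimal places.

In the reaction as written the Hg²⁺/Hg couple is reduced (cathode) and I₂/I⁻ is oxidized (anode), so E°cell = E°(Hg²⁺/Hg) − E°(I₂/I⁻).
E°(I₂/I⁻) = E°(cathode) − E°cell = +0.86 − (+0.32) = +0.54 V.

+0.54 V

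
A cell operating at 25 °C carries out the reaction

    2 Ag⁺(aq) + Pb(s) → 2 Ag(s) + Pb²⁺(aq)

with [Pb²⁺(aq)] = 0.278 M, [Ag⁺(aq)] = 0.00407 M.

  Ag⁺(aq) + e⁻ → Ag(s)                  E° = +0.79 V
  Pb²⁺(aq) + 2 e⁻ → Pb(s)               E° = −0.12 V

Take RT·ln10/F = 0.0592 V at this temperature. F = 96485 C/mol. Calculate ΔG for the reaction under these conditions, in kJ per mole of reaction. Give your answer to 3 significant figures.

With Ag⁺/Ag reduced at the cathode, E°cell = +0.79 − (−0.12) = +0.91 V and n = 2.
Here Q = [Pb²⁺(aq)] / [Ag⁺(aq)]^2 = 1.68×10^4 (log Q = 4.225), giving E = +0.91 − (0.0592/2)·(4.225) = +0.7849 V.
Then ΔG = −nFE = −2 × 96485 × +0.7849 J/mol = −151 kJ/mol.

−151 kJ/mol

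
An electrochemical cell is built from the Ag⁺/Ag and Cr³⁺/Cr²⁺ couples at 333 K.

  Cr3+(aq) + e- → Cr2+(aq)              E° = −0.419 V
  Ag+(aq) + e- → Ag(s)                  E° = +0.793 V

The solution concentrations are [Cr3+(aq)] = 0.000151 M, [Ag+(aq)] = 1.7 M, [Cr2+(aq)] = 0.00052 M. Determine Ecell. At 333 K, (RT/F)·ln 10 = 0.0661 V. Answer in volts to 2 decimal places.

+1.26 V

The Ag⁺/Ag couple has the more positive E°, so it is the cathode; Cr³⁺/Cr²⁺ is the anode.
E°cell = +0.793 − (−0.419) = +1.212 V, with n = 1 electron transferred.
Balancing gives Ag+(aq) + Cr2+(aq) → Ag(s) + Cr3+(aq); hence Q = [Cr3+(aq)] / ([Ag+(aq)]·[Cr2+(aq)]) = 0.171 (log Q = −0.767).
Applying E = E° − (RT ln10/nF)·log Q gives +1.212 − (0.0661/1)(−0.767) = +1.26 V.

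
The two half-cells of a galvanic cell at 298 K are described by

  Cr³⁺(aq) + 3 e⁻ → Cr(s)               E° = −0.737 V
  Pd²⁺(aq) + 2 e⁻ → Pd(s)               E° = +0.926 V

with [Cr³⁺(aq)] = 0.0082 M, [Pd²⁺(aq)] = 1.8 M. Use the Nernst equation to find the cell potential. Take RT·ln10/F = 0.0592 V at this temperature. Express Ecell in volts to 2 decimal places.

+1.71 V

Since E°(Pd²⁺/Pd) > E°(Cr³⁺/Cr), Pd²⁺/Pd serves as the cathode.
The standard potential is +0.926 − (−0.737) = +1.663 V and the balanced reaction transfers n = 6 electrons.
Balancing gives 3 Pd²⁺(aq) + 2 Cr(s) → 3 Pd(s) + 2 Cr³⁺(aq); hence Q = [Cr³⁺(aq)]^2 / [Pd²⁺(aq)]^3 = 1.15×10^−5 (log Q = −4.938).
By the Nernst equation, E = +1.663 − (0.0592/6)·(−4.938) = +1.71 V.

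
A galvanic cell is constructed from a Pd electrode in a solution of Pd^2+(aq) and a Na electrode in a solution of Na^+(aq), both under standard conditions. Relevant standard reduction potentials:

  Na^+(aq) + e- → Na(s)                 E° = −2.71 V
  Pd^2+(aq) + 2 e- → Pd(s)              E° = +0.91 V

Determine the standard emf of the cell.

+3.62 V

The Pd²⁺/Pd couple has the higher E°, so Pd ion is reduced (cathode) and Na is oxidized (anode).
E°cell = E°(cathode) − E°(anode) = +0.91 − (−2.71) = +3.62 V.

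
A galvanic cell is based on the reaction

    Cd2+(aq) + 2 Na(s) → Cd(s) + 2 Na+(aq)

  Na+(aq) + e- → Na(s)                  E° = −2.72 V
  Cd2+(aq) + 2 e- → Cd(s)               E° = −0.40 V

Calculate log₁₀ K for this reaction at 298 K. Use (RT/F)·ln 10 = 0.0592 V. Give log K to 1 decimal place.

log K = 78.4

The Cd²⁺/Cd couple is reduced (cathode); E°cell = −0.40 − (−2.72) = +2.32 V with n = 2.
At equilibrium E = 0, so log K = nE°cell / 0.0592 = (2)(+2.32) / 0.0592 = 78.4.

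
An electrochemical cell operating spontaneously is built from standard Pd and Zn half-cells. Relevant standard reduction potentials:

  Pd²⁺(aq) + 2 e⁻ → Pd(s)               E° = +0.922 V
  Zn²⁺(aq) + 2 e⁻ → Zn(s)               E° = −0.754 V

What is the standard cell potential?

Of the two couples in this cell, the one with the more positive reduction potential is reduced at the cathode: here that is Pd²⁺/Pd (+0.922 V); Zn²⁺/Zn (−0.754 V) is the anode.
E°cell = E°(cathode) − E°(anode) = +0.922 − (−0.754) = +1.676 V.

+1.676 V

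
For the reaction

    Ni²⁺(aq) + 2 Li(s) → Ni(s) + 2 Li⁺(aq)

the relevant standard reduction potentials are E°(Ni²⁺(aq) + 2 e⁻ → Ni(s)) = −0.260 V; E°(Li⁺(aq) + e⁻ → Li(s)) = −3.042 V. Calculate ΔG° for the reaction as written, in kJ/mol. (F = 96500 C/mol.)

−537 kJ/mol

In the reaction as written Ni²⁺(aq) is reduced, so the Ni²⁺/Ni couple is the cathode and Li⁺/Li is the anode.
E°cell = −0.260 − (−3.042) = +2.782 V; balancing electrons gives n = 2.
ΔG° = −nFE°cell = −(2)(96500)(+2.782) J/mol = −537 kJ/mol.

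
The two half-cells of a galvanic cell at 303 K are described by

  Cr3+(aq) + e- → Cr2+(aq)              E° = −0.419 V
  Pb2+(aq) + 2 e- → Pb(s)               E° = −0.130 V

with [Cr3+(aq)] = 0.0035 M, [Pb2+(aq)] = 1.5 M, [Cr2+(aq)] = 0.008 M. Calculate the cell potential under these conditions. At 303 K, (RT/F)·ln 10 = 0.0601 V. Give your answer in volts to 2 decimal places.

+0.32 V

Since E°(Pb²⁺/Pb) > E°(Cr³⁺/Cr²⁺), Pb²⁺/Pb serves as the cathode.
E°cell = E°cat − E°an = −0.130 − (−0.419) = +0.289 V; n = 2.
Balancing gives Pb2+(aq) + 2 Cr2+(aq) → Pb(s) + 2 Cr3+(aq); hence Q = [Cr3+(aq)]^2 / ([Pb2+(aq)]·[Cr2+(aq)]^2) = 0.128 (log Q = −0.894).
Applying E = E° − (RT ln10/nF)·log Q gives +0.289 − (0.0601/2)(−0.894) = +0.32 V.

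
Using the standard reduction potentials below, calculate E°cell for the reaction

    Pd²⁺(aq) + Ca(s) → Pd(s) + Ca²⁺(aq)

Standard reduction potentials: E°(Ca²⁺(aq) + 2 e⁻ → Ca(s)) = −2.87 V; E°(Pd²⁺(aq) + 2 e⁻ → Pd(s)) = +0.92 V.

Pd²⁺(aq) gains electrons, so the Pd²⁺/Pd couple is the cathode; the Ca²⁺/Ca couple is the anode.
E°cell = E°(cathode) − E°(anode) = +0.92 − (−2.87) = +3.79 V.

+3.79 V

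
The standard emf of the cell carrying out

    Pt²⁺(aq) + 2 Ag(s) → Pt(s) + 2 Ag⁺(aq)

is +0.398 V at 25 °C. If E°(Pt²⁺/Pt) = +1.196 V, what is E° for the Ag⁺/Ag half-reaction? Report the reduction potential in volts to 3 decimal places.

+0.798 V

In the reaction as written the Pt²⁺/Pt couple is reduced (cathode) and Ag⁺/Ag is oxidized (anode), so E°cell = E°(Pt²⁺/Pt) − E°(Ag⁺/Ag).
E°(Ag⁺/Ag) = E°(cathode) − E°cell = +1.196 − (+0.398) = +0.798 V.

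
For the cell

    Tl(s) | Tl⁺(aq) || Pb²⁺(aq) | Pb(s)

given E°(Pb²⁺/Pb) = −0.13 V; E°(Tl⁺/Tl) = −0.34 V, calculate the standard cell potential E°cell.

By convention the left-hand electrode in cell notation is the anode (oxidation) and the right-hand electrode is the cathode (reduction).
E°cell = E°(right) − E°(left) = −0.13 − (−0.34) = +0.21 V.

+0.21 V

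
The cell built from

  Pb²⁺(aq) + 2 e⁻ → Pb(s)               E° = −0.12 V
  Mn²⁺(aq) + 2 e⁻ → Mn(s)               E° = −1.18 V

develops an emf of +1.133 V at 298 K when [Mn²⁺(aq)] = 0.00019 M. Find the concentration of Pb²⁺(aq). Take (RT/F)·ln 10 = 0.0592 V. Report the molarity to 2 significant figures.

0.056 M

Pb²⁺/Pb is the cathode (higher E°); E°cell = −0.12 − (−1.18) = +1.06 V with n = 2.
Since E = E° − (0.0592/n)·log Q, log Q = n(E° − E)/0.0592 = −2.466.
The balanced reaction is Pb²⁺(aq) + Mn(s) → Pb(s) + Mn²⁺(aq), so Q = [Mn²⁺(aq)] / [Pb²⁺(aq)].
Isolating [Pb²⁺(aq)] in Q = 10^{−2.466} yields log [Pb²⁺(aq)] = −1.255, i.e. 0.056 M.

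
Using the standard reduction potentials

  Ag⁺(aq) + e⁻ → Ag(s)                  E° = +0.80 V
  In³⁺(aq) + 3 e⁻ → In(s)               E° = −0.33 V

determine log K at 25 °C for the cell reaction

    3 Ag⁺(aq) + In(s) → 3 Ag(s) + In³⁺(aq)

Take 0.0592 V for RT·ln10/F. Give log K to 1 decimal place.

log K = 57.3

The Ag⁺/Ag couple is reduced (cathode); E°cell = +0.80 − (−0.33) = +1.13 V with n = 3.
At equilibrium E = 0, so log K = nE°cell / 0.0592 = (3)(+1.13) / 0.0592 = 57.3.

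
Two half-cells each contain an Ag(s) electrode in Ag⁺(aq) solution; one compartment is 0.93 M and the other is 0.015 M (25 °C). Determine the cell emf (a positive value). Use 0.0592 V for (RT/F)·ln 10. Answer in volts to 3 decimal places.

For a concentration cell E°cell = 0, since both electrodes use the same couple.
The compartment with the higher Ag⁺(aq) concentration (0.93 M) acts as the cathode; ions are reduced there and produced at the dilute (0.015 M) anode.
With n = 1, Ecell = −(0.0592/1)·log([dilute]/[conc]) = −(0.0592/1)·log(0.015/0.93) = +0.106 V.

0.106 V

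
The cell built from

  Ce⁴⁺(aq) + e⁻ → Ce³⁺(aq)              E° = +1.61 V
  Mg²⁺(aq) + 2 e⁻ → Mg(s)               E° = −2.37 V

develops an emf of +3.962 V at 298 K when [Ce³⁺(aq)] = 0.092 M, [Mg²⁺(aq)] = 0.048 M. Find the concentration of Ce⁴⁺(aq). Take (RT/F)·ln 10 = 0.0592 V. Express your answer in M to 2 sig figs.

The Ce⁴⁺/Ce³⁺ couple has the larger reduction potential, so it is the cathode: E°cell = +1.61 − (−2.37) = +3.98 V and n = 2.
From the Nernst equation, log Q = n(E° − E)/0.0592 = 2·(+3.98 − (+3.962))/0.0592 = 0.608.
Balancing electrons gives 2 Ce⁴⁺(aq) + Mg(s) → 2 Ce³⁺(aq) + Mg²⁺(aq); thus Q = ([Ce³⁺(aq)]^2·[Mg²⁺(aq)]) / [Ce⁴⁺(aq)]^2.
Solving for the unknown gives log [Ce⁴⁺(aq)] = −2.000, so [Ce⁴⁺(aq)] ≈ 0.010 M.

0.010 M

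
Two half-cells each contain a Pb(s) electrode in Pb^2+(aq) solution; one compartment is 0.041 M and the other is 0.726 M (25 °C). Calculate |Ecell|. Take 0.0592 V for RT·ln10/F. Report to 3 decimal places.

0.037 V

For a concentration cell E°cell = 0, since both electrodes use the same couple.
The compartment with the higher Pb^2+(aq) concentration (0.726 M) acts as the cathode; ions are reduced there and produced at the dilute (0.041 M) anode.
With n = 2, Ecell = −(0.0592/2)·log([dilute]/[conc]) = −(0.0592/2)·log(0.041/0.726) = +0.037 V.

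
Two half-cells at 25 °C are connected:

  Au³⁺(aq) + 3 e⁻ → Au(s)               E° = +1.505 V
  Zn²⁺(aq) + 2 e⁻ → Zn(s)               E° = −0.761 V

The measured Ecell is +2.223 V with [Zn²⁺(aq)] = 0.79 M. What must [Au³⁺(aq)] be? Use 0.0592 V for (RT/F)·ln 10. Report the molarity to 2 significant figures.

With Au³⁺/Au at the cathode and Zn²⁺/Zn at the anode, E°cell = +1.505 − (−0.761) = +2.266 V (n = 6).
Since E = E° − (0.0592/n)·log Q, log Q = n(E° − E)/0.0592 = 4.358.
Balancing electrons gives 2 Au³⁺(aq) + 3 Zn(s) → 2 Au(s) + 3 Zn²⁺(aq); thus Q = [Zn²⁺(aq)]^3 / [Au³⁺(aq)]^2.
Isolating [Au³⁺(aq)] in Q = 10^{4.358} yields log [Au³⁺(aq)] = −2.333, i.e. 0.0046 M.

0.0046 M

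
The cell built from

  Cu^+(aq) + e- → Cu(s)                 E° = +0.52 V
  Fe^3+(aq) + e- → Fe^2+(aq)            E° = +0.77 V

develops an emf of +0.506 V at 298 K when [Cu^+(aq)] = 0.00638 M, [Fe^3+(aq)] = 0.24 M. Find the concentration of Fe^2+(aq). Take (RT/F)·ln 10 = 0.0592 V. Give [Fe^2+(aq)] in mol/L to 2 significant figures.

0.0018 M

Fe³⁺/Fe²⁺ is the cathode (higher E°); E°cell = +0.77 − (+0.52) = +0.25 V with n = 1.
Rearranging E = E° − (0.0592/n)·log Q gives log Q = 1(+0.25 − (+0.506))/0.0592 = −4.324.
The balanced reaction is Fe^3+(aq) + Cu(s) → Fe^2+(aq) + Cu^+(aq), so Q = ([Fe^2+(aq)]·[Cu^+(aq)]) / [Fe^3+(aq)].
Substituting the known concentrations and solving, log [Fe^2+(aq)] = −2.749 and [Fe^2+(aq)] = 0.0018 M.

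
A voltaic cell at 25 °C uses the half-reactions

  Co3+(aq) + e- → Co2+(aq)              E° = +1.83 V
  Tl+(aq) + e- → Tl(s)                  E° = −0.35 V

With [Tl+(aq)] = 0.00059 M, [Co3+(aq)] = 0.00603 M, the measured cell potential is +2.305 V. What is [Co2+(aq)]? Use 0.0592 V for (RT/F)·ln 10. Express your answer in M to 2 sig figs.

0.079 M

Co³⁺/Co²⁺ is the cathode (higher E°); E°cell = +1.83 − (−0.35) = +2.18 V with n = 1.
From the Nernst equation, log Q = n(E° − E)/0.0592 = 1·(+2.18 − (+2.305))/0.0592 = −2.111.
The balanced reaction is Co3+(aq) + Tl(s) → Co2+(aq) + Tl+(aq), so Q = ([Co2+(aq)]·[Tl+(aq)]) / [Co3+(aq)].
Substituting the known concentrations and solving, log [Co2+(aq)] = −1.102 and [Co2+(aq)] = 0.079 M.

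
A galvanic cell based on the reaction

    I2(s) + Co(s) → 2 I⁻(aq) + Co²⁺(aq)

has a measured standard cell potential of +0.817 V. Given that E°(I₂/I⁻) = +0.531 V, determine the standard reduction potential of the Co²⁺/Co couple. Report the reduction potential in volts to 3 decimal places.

−0.286 V

In the reaction as written the I₂/I⁻ couple is reduced (cathode) and Co²⁺/Co is oxidized (anode), so E°cell = E°(I₂/I⁻) − E°(Co²⁺/Co).
E°(Co²⁺/Co) = E°(cathode) − E°cell = +0.531 − (+0.817) = −0.286 V.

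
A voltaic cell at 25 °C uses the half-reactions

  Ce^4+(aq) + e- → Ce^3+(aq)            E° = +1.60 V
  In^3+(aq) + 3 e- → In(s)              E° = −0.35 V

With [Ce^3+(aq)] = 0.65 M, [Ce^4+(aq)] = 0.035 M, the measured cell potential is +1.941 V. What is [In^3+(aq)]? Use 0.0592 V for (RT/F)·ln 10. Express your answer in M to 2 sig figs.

0.00045 M

Ce⁴⁺/Ce³⁺ is the cathode (higher E°); E°cell = +1.60 − (−0.35) = +1.95 V with n = 3.
Since E = E° − (0.0592/n)·log Q, log Q = n(E° − E)/0.0592 = 0.456.
Balancing electrons gives 3 Ce^4+(aq) + In(s) → 3 Ce^3+(aq) + In^3+(aq); thus Q = ([Ce^3+(aq)]^3·[In^3+(aq)]) / [Ce^4+(aq)]^3.
Solving for the unknown gives log [In^3+(aq)] = −3.351, so [In^3+(aq)] ≈ 0.00045 M.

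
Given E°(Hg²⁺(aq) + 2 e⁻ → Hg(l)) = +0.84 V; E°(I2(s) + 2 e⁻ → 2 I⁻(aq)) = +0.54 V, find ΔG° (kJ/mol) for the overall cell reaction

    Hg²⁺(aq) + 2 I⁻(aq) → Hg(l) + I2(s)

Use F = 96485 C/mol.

In the reaction as written Hg²⁺(aq) is reduced, so the Hg²⁺/Hg couple is the cathode and I₂/I⁻ is the anode.
E°cell = +0.84 − (+0.54) = +0.30 V; balancing electrons gives n = 2.
ΔG° = −nFE°cell = −(2)(96485)(+0.30) J/mol = −57.9 kJ/mol.

−57.9 kJ/mol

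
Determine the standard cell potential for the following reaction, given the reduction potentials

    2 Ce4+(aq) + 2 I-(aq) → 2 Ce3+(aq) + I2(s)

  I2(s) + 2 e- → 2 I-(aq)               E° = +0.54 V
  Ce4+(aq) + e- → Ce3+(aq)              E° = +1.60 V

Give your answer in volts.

+1.06 V

In the reaction as written, Ce4+(aq) is reduced (cathode) and I2(s) is produced by oxidation at the anode.
E°cell = E°(cathode) − E°(anode) = +1.60 − (+0.54) = +1.06 V.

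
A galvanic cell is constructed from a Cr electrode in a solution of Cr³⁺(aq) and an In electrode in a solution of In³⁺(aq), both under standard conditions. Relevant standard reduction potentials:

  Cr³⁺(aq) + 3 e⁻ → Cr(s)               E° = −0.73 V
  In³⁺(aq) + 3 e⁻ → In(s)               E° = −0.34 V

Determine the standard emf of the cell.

+0.39 V

The In³⁺/In couple has the higher E°, so In ion is reduced (cathode) and Cr is oxidized (anode).
E°cell = E°(cathode) − E°(anode) = −0.34 − (−0.73) = +0.39 V.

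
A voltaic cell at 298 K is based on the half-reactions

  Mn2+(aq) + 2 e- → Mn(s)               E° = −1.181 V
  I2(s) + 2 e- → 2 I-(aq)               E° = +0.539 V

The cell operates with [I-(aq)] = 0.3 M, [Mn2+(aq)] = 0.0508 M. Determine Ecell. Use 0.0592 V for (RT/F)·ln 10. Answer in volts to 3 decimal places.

+1.789 V

Since E°(I₂/I⁻) > E°(Mn²⁺/Mn), I₂/I⁻ serves as the cathode.
The standard potential is +0.539 − (−1.181) = +1.720 V and the balanced reaction transfers n = 2 electrons.
For the overall reaction I2(s) + Mn(s) → 2 I-(aq) + Mn2+(aq), Q = [I-(aq)]^2·[Mn2+(aq)] = 0.00457, giving log Q = −2.340.
E = E° − (0.0592/n)·log Q = +1.720 − (0.0592/2)(−2.340) = +1.789 V.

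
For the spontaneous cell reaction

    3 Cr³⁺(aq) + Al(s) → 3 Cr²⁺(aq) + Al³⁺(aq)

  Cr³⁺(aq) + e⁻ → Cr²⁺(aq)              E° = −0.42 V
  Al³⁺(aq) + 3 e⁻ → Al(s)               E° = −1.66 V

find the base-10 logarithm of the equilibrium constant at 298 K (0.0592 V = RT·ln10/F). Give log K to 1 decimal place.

The Cr³⁺/Cr²⁺ couple is reduced (cathode); E°cell = −0.42 − (−1.66) = +1.24 V with n = 3.
At equilibrium E = 0, so log K = nE°cell / 0.0592 = (3)(+1.24) / 0.0592 = 62.8.

log K = 62.8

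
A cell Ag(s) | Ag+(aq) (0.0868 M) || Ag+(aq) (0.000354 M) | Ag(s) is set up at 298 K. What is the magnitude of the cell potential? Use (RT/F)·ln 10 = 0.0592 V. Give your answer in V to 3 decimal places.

0.141 V

For a concentration cell E°cell = 0, since both electrodes use the same couple.
The compartment with the higher Ag+(aq) concentration (0.0868 M) acts as the cathode; ions are reduced there and produced at the dilute (0.000354 M) anode.
With n = 1, Ecell = −(0.0592/1)·log([dilute]/[conc]) = −(0.0592/1)·log(0.000354/0.0868) = +0.141 V.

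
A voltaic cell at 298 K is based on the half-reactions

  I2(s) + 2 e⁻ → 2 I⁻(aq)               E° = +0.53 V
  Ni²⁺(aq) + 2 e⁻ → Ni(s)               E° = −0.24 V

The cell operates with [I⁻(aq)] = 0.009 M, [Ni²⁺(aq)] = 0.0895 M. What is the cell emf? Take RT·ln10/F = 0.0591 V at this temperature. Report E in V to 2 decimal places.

The I₂/I⁻ couple has the more positive E°, so it is the cathode; Ni²⁺/Ni is the anode.
E°cell = E°cat − E°an = +0.53 − (−0.24) = +0.77 V; n = 2.
For the overall reaction I2(s) + Ni(s) → 2 I⁻(aq) + Ni²⁺(aq), Q = [I⁻(aq)]^2·[Ni²⁺(aq)] = 7.25×10^−6, giving log Q = −5.140.
Applying E = E° − (RT ln10/nF)·log Q gives +0.77 − (0.0591/2)(−5.140) = +0.92 V.

+0.92 V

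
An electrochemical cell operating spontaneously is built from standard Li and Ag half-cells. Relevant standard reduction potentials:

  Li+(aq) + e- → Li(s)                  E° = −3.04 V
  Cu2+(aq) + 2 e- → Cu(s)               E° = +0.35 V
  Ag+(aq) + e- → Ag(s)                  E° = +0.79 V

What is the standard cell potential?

Of the two couples in this cell, the one with the more positive reduction potential is reduced at the cathode: here that is Ag⁺/Ag (+0.79 V); Li⁺/Li (−3.04 V) is the anode.
E°cell = E°(cathode) − E°(anode) = +0.79 − (−3.04) = +3.83 V.

+3.83 V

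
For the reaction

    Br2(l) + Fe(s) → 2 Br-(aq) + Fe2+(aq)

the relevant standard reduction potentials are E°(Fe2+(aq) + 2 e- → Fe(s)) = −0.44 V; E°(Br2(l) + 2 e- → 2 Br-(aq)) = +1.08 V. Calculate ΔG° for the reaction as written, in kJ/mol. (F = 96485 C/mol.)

In the reaction as written Br2(l) is reduced, so the Br₂/Br⁻ couple is the cathode and Fe²⁺/Fe is the anode.
E°cell = +1.08 − (−0.44) = +1.52 V; balancing electrons gives n = 2.
ΔG° = −nFE°cell = −(2)(96485)(+1.52) J/mol = −293 kJ/mol.

−293 kJ/mol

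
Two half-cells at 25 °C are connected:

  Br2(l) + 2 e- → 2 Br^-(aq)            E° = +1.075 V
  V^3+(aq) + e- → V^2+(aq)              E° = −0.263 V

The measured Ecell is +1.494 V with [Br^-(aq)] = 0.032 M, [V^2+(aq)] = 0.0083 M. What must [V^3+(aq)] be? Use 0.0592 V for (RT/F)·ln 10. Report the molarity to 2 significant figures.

0.00060 M

Br₂/Br⁻ is the cathode (higher E°); E°cell = +1.075 − (−0.263) = +1.338 V with n = 2.
From the Nernst equation, log Q = n(E° − E)/0.0592 = 2·(+1.338 − (+1.494))/0.0592 = −5.270.
The balanced reaction is Br2(l) + 2 V^2+(aq) → 2 Br^-(aq) + 2 V^3+(aq), so Q = ([Br^-(aq)]^2·[V^3+(aq)]^2) / [V^2+(aq)]^2.
Solving for the unknown gives log [V^3+(aq)] = −3.221, so [V^3+(aq)] ≈ 0.00060 M.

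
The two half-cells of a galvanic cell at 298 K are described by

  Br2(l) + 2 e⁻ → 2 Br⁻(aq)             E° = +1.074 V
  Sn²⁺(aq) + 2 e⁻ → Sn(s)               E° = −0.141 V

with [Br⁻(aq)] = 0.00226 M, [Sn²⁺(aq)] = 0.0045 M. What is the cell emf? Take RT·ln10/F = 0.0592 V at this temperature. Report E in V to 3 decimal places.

+1.441 V

Br₂/Br⁻ is reduced (cathode, E° = +1.074 V) and Sn²⁺/Sn is oxidized (anode).
E°cell = E°cat − E°an = +1.074 − (−0.141) = +1.215 V; n = 2.
The balanced reaction is Br2(l) + Sn(s) → 2 Br⁻(aq) + Sn²⁺(aq), so Q = [Br⁻(aq)]^2·[Sn²⁺(aq)] = 2.3×10^−8 and log Q = −7.639.
By the Nernst equation, E = +1.215 − (0.0592/2)·(−7.639) = +1.441 V.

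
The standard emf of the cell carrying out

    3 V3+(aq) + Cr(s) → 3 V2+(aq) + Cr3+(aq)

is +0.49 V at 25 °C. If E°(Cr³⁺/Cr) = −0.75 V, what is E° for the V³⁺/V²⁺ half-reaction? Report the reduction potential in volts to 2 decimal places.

In the reaction as written the V³⁺/V²⁺ couple is reduced (cathode) and Cr³⁺/Cr is oxidized (anode), so E°cell = E°(V³⁺/V²⁺) − E°(Cr³⁺/Cr).
E°(V³⁺/V²⁺) = E°cell + E°(anode) = +0.49 + (−0.75) = −0.26 V.

−0.26 V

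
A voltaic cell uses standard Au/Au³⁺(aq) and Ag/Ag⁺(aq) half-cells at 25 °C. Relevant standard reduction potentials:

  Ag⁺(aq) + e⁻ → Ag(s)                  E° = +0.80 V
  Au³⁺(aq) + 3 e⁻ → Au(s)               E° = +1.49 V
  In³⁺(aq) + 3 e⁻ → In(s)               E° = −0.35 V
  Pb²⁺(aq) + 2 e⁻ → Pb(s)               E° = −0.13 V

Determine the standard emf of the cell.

+0.69 V

Of the two couples in this cell, the one with the more positive reduction potential is reduced at the cathode: here that is Au³⁺/Au (+1.49 V); Ag⁺/Ag (+0.80 V) is the anode.
E°cell = E°(cathode) − E°(anode) = +1.49 − (+0.80) = +0.69 V.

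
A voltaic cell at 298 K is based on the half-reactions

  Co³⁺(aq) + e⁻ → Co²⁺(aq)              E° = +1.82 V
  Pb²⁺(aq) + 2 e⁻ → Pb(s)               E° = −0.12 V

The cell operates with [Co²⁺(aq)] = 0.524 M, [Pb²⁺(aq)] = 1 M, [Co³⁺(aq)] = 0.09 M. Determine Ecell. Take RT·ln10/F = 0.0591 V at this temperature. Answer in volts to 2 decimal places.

+1.89 V

Co³⁺/Co²⁺ is reduced (cathode, E° = +1.82 V) and Pb²⁺/Pb is oxidized (anode).
E°cell = +1.82 − (−0.12) = +1.94 V, with n = 2 electrons transferred.
Balancing gives 2 Co³⁺(aq) + Pb(s) → 2 Co²⁺(aq) + Pb²⁺(aq); hence Q = ([Co²⁺(aq)]^2·[Pb²⁺(aq)]) / [Co³⁺(aq)]^2 = 33.9 (log Q = 1.530).
E = E° − (0.0591/n)·log Q = +1.94 − (0.0591/2)(1.530) = +1.89 V.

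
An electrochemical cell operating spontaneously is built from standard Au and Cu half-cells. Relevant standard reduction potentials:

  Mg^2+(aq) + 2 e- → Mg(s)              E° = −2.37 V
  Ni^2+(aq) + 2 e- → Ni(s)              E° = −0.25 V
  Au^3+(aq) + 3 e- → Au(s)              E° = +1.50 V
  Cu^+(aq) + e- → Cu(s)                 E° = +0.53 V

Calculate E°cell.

+0.97 V

The Au³⁺/Au couple has the higher E°, so Au ion is reduced (cathode) and Cu is oxidized (anode).
E°cell = E°(cathode) − E°(anode) = +1.50 − (+0.53) = +0.97 V.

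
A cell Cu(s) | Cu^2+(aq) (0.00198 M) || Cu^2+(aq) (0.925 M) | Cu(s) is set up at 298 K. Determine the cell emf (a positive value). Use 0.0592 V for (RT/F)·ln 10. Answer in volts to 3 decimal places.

0.079 V

For a concentration cell E°cell = 0, since both electrodes use the same couple.
The compartment with the higher Cu^2+(aq) concentration (0.925 M) acts as the cathode; ions are reduced there and produced at the dilute (0.00198 M) anode.
With n = 2, Ecell = −(0.0592/2)·log([dilute]/[conc]) = −(0.0592/2)·log(0.00198/0.925) = +0.079 V.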